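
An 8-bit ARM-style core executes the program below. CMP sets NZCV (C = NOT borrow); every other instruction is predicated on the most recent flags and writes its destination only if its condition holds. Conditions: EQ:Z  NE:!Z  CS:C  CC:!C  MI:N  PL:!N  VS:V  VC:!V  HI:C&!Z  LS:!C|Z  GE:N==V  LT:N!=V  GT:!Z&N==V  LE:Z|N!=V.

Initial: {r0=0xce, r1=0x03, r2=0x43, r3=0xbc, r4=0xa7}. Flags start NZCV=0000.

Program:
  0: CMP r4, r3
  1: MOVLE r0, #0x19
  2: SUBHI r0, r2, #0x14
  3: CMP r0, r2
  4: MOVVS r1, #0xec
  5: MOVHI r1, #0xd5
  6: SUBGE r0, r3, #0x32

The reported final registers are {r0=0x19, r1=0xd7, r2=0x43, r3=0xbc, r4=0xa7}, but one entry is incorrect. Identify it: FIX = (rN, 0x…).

[0] flags=1000 → (cmp)
[1] flags=1000 LE?T → r0=0x19
[2] flags=1000 HI?F → skip
[3] flags=1000 → (cmp)
[4] flags=1000 VS?F → skip
[5] flags=1000 HI?F → skip
[6] flags=1000 GE?F → skip

FIX = (r1, 0x03)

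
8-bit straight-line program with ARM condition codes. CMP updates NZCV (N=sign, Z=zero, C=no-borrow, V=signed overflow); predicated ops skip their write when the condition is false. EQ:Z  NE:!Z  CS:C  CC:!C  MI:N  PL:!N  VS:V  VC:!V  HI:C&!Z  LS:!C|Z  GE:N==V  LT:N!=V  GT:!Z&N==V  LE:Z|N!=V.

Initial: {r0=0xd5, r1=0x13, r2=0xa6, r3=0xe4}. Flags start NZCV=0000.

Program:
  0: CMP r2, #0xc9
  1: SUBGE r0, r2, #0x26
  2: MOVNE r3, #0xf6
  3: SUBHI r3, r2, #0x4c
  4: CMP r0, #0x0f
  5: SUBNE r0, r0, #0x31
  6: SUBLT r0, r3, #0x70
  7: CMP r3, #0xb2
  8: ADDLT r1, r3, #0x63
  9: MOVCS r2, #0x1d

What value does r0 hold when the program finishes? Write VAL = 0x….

VAL = 0x86

0: ✓ CMP  NZCV=1000
1: · SUBGE
2: ✓ MOVNE  r3←0xf6
3: · SUBHI
4: ✓ CMP  NZCV=1010
5: ✓ SUBNE  r0←0xa4
6: ✓ SUBLT  r0←0x86
7: ✓ CMP  NZCV=0010
8: · ADDLT
9: ✓ MOVCS  r2←0x1d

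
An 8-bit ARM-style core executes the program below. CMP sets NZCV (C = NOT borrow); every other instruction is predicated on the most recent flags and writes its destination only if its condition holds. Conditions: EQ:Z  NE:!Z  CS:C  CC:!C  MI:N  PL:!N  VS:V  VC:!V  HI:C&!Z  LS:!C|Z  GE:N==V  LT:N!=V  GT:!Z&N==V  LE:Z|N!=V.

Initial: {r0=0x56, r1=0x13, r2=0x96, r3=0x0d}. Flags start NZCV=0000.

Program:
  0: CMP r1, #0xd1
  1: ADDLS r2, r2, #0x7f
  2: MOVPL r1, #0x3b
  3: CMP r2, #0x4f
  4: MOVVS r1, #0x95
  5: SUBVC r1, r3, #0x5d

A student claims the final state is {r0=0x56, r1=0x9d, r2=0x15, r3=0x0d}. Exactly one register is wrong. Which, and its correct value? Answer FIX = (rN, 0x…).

FIX = (r1, 0xb0)

[0] flags=0000 → (cmp)
[1] flags=0000 LS?T → r2=0x15
[2] flags=0000 PL?T → r1=0x3b
[3] flags=1000 → (cmp)
[4] flags=1000 VS?F → skip
[5] flags=1000 VC?T → r1=0xb0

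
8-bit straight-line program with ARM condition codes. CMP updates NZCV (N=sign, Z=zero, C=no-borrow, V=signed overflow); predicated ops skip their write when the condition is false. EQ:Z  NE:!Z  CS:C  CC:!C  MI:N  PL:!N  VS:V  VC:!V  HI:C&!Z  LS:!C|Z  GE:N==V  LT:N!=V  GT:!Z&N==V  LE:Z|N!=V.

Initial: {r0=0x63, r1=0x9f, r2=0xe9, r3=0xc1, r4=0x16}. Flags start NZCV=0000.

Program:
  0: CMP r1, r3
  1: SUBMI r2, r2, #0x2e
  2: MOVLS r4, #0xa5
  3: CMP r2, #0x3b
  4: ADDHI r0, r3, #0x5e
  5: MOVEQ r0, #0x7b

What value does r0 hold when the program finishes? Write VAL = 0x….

0: ✓ CMP  NZCV=1000
1: ✓ SUBMI  r2←0xbb
2: ✓ MOVLS  r4←0xa5
3: ✓ CMP  NZCV=1010
4: ✓ ADDHI  r0←0x1f
5: · MOVEQ

VAL = 0x1f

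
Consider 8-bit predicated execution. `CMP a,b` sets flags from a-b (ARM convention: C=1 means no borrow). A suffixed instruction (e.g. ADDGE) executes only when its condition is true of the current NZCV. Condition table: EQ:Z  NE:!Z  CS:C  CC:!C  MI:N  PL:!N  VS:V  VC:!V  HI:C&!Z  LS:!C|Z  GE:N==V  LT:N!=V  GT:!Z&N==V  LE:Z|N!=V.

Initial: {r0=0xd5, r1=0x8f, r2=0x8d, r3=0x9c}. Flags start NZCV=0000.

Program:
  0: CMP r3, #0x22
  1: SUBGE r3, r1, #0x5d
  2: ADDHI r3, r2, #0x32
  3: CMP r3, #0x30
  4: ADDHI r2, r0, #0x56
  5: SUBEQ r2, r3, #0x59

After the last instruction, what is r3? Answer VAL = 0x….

VAL = 0xbf

0: ✓ CMP  NZCV=0011
1: · SUBGE
2: ✓ ADDHI  r3←0xbf
3: ✓ CMP  NZCV=1010
4: ✓ ADDHI  r2←0x2b
5: · SUBEQ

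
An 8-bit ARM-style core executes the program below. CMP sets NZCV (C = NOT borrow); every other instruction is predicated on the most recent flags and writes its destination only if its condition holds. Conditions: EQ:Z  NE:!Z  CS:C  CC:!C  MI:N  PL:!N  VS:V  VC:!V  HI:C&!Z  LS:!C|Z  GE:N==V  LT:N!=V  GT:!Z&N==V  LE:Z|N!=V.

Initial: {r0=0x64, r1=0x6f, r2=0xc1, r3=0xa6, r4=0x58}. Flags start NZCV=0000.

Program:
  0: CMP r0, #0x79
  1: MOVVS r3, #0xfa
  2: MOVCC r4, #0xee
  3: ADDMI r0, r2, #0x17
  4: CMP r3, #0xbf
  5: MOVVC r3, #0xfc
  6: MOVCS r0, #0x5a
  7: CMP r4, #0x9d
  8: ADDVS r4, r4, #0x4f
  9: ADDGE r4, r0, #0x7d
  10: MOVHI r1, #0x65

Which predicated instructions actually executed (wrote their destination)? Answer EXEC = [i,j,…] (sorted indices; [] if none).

[0] flags=1000 → (cmp)
[1] flags=1000 VS?F → skip
[2] flags=1000 CC?T → r4=0xee
[3] flags=1000 MI?T → r0=0xd8
[4] flags=1000 → (cmp)
[5] flags=1000 VC?T → r3=0xfc
[6] flags=1000 CS?F → skip
[7] flags=0010 → (cmp)
[8] flags=0010 VS?F → skip
[9] flags=0010 GE?T → r4=0x55
[10] flags=0010 HI?T → r1=0x65

EXEC = [2,3,5,9,10]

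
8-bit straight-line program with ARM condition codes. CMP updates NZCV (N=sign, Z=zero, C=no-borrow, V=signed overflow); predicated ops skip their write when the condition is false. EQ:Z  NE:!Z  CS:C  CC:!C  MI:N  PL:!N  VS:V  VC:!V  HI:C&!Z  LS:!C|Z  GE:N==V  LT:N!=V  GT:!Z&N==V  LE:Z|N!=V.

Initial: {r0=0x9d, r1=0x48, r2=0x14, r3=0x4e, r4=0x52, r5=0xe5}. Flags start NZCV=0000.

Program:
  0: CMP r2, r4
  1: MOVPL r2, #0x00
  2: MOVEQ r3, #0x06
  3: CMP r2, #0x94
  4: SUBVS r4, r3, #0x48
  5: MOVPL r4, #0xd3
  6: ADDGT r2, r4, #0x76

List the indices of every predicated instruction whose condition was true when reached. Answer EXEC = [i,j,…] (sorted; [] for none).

EXEC = [4,6]

0: ✓ CMP  NZCV=1000
1: · MOVPL
2: · MOVEQ
3: ✓ CMP  NZCV=1001
4: ✓ SUBVS  r4←0x06
5: · MOVPL
6: ✓ ADDGT  r2←0x7c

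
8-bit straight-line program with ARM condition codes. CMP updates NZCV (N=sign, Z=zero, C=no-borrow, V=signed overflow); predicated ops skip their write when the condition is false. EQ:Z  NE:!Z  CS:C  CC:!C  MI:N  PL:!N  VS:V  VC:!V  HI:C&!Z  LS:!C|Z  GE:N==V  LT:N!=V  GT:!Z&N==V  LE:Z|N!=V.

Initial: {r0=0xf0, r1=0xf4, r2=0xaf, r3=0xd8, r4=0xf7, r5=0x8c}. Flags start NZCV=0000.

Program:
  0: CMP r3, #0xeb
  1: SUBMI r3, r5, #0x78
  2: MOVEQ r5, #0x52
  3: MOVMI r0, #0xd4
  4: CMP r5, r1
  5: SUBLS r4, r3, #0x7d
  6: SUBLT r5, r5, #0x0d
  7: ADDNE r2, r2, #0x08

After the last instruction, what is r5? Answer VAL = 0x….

[0] flags=1000 → (cmp)
[1] flags=1000 MI?T → r3=0x14
[2] flags=1000 EQ?F → skip
[3] flags=1000 MI?T → r0=0xd4
[4] flags=1000 → (cmp)
[5] flags=1000 LS?T → r4=0x97
[6] flags=1000 LT?T → r5=0x7f
[7] flags=1000 NE?T → r2=0xb7

VAL = 0x7f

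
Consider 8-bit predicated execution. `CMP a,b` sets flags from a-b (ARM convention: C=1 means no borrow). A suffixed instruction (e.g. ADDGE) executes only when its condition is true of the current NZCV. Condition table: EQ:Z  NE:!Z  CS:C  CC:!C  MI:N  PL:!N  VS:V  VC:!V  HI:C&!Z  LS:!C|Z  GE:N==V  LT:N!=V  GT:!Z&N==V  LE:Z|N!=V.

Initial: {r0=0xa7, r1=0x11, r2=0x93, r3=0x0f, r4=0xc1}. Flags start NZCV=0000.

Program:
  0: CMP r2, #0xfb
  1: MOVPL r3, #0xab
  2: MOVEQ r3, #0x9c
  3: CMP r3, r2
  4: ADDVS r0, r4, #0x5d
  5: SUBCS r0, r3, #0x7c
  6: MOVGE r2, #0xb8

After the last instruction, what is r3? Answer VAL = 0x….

[0] flags=1000 → (cmp)
[1] flags=1000 PL?F → skip
[2] flags=1000 EQ?F → skip
[3] flags=0000 → (cmp)
[4] flags=0000 VS?F → skip
[5] flags=0000 CS?F → skip
[6] flags=0000 GE?T → r2=0xb8

VAL = 0x0f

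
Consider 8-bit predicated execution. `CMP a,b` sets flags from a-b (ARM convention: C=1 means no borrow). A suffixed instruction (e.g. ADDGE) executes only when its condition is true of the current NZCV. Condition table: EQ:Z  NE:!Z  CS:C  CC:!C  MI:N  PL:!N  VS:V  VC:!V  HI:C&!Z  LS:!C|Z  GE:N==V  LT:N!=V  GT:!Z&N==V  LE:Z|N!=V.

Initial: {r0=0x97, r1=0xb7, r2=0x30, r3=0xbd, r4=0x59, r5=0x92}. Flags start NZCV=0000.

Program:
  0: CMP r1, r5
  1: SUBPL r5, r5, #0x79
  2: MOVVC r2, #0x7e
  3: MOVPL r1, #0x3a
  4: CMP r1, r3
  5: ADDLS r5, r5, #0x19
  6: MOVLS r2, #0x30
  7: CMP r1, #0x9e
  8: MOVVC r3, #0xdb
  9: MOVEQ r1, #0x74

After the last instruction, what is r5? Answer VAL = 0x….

[0] flags=0010 → (cmp)
[1] flags=0010 PL?T → r5=0x19
[2] flags=0010 VC?T → r2=0x7e
[3] flags=0010 PL?T → r1=0x3a
[4] flags=0000 → (cmp)
[5] flags=0000 LS?T → r5=0x32
[6] flags=0000 LS?T → r2=0x30
[7] flags=1001 → (cmp)
[8] flags=1001 VC?F → skip
[9] flags=1001 EQ?F → skip

VAL = 0x32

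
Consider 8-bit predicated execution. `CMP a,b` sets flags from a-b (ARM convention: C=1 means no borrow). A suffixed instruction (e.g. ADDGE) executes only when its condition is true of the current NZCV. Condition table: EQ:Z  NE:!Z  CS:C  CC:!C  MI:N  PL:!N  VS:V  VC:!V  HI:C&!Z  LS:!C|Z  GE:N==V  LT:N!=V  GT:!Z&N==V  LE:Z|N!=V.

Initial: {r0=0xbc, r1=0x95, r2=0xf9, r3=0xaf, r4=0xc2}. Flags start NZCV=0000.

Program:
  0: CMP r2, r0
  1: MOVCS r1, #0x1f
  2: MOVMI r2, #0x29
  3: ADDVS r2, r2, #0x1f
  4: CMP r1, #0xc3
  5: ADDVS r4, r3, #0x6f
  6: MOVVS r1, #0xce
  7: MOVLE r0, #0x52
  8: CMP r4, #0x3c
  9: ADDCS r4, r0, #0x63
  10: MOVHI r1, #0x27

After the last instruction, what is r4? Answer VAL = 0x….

0: ✓ CMP  NZCV=0010
1: ✓ MOVCS  r1←0x1f
2: · MOVMI
3: · ADDVS
4: ✓ CMP  NZCV=0000
5: · ADDVS
6: · MOVVS
7: · MOVLE
8: ✓ CMP  NZCV=1010
9: ✓ ADDCS  r4←0x1f
10: ✓ MOVHI  r1←0x27

VAL = 0x1f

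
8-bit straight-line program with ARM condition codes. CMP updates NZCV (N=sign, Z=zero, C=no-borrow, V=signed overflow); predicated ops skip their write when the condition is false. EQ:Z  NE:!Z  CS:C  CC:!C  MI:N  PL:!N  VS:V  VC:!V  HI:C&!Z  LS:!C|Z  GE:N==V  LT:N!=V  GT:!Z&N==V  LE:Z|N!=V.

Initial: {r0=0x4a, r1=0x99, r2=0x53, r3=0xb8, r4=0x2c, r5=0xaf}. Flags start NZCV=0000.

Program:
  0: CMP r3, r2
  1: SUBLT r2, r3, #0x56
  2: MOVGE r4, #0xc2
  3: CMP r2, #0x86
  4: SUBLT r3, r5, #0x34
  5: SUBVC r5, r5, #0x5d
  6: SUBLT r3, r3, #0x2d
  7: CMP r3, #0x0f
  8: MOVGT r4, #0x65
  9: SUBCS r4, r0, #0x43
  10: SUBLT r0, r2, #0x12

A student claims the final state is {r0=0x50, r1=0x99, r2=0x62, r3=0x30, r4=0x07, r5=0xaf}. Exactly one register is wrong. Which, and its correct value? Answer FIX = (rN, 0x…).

0: ✓ CMP  NZCV=0011
1: ✓ SUBLT  r2←0x62
2: · MOVGE
3: ✓ CMP  NZCV=1001
4: · SUBLT
5: · SUBVC
6: · SUBLT
7: ✓ CMP  NZCV=1010
8: · MOVGT
9: ✓ SUBCS  r4←0x07
10: ✓ SUBLT  r0←0x50

FIX = (r3, 0xb8)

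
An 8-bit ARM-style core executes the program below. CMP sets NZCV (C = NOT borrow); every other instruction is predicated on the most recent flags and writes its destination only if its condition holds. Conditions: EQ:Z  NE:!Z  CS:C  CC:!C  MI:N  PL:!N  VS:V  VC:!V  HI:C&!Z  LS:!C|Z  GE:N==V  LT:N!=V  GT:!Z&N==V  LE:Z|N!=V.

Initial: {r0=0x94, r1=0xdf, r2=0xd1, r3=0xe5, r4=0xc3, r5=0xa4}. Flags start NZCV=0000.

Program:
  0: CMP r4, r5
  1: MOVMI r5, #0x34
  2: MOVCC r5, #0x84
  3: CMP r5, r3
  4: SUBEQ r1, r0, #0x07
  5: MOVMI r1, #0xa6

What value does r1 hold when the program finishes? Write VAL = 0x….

VAL = 0xa6

0: ✓ CMP  NZCV=0010
1: · MOVMI
2: · MOVCC
3: ✓ CMP  NZCV=1000
4: · SUBEQ
5: ✓ MOVMI  r1←0xa6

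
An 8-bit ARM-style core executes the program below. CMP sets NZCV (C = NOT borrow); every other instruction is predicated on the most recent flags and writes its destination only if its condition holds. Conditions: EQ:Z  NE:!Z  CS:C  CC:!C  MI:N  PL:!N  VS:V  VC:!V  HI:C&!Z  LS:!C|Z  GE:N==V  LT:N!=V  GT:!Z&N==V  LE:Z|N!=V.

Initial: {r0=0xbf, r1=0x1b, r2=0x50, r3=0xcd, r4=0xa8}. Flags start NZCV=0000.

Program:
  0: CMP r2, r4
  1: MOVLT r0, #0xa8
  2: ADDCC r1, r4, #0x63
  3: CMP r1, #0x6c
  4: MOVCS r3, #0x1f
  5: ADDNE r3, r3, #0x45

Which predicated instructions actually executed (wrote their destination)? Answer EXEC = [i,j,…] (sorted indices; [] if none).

[0] flags=1001 → (cmp)
[1] flags=1001 LT?F → skip
[2] flags=1001 CC?T → r1=0x0b
[3] flags=1000 → (cmp)
[4] flags=1000 CS?F → skip
[5] flags=1000 NE?T → r3=0x12

EXEC = [2,5]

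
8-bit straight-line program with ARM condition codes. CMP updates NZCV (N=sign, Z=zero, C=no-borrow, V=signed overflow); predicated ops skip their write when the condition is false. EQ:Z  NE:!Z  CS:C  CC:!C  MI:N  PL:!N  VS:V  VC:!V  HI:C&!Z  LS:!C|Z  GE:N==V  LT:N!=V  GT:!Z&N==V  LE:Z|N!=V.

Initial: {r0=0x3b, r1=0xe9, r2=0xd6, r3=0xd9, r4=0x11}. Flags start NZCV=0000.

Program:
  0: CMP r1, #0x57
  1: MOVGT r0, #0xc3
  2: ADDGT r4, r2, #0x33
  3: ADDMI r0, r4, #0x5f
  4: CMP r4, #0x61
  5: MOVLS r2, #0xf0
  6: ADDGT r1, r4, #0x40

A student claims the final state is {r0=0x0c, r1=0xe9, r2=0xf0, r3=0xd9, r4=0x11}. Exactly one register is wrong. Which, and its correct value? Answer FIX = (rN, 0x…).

[0] flags=1010 → (cmp)
[1] flags=1010 GT?F → skip
[2] flags=1010 GT?F → skip
[3] flags=1010 MI?T → r0=0x70
[4] flags=1000 → (cmp)
[5] flags=1000 LS?T → r2=0xf0
[6] flags=1000 GT?F → skip

FIX = (r0, 0x70)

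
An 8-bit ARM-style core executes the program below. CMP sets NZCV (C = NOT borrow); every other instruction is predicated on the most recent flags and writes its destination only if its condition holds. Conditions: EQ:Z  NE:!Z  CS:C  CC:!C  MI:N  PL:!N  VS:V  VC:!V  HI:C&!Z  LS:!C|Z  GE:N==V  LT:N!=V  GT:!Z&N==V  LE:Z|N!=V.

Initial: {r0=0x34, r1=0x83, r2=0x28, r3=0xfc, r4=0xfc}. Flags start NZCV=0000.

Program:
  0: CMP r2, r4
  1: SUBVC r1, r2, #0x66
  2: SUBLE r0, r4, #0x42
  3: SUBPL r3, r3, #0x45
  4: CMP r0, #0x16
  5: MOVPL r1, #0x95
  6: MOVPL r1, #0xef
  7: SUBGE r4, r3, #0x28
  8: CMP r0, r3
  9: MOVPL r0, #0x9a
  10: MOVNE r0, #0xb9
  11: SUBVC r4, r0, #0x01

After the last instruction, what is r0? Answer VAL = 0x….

[0] flags=0000 → (cmp)
[1] flags=0000 VC?T → r1=0xc2
[2] flags=0000 LE?F → skip
[3] flags=0000 PL?T → r3=0xb7
[4] flags=0010 → (cmp)
[5] flags=0010 PL?T → r1=0x95
[6] flags=0010 PL?T → r1=0xef
[7] flags=0010 GE?T → r4=0x8f
[8] flags=0000 → (cmp)
[9] flags=0000 PL?T → r0=0x9a
[10] flags=0000 NE?T → r0=0xb9
[11] flags=0000 VC?T → r4=0xb8

VAL = 0xb9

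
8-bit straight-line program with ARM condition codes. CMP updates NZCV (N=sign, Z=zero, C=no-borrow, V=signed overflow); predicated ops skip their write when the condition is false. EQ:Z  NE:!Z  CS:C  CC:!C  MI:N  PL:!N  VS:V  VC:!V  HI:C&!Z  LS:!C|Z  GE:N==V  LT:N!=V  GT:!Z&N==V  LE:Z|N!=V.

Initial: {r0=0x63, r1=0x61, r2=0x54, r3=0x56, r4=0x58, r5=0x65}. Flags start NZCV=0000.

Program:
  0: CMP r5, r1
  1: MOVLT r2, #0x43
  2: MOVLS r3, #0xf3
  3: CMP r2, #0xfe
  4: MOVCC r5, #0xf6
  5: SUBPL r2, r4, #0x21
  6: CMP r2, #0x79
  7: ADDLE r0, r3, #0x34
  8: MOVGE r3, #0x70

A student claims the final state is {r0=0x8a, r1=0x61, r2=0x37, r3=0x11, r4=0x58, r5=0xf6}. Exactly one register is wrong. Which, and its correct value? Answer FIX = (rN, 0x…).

FIX = (r3, 0x56)

0: ✓ CMP  NZCV=0010
1: · MOVLT
2: · MOVLS
3: ✓ CMP  NZCV=0000
4: ✓ MOVCC  r5←0xf6
5: ✓ SUBPL  r2←0x37
6: ✓ CMP  NZCV=1000
7: ✓ ADDLE  r0←0x8a
8: · MOVGE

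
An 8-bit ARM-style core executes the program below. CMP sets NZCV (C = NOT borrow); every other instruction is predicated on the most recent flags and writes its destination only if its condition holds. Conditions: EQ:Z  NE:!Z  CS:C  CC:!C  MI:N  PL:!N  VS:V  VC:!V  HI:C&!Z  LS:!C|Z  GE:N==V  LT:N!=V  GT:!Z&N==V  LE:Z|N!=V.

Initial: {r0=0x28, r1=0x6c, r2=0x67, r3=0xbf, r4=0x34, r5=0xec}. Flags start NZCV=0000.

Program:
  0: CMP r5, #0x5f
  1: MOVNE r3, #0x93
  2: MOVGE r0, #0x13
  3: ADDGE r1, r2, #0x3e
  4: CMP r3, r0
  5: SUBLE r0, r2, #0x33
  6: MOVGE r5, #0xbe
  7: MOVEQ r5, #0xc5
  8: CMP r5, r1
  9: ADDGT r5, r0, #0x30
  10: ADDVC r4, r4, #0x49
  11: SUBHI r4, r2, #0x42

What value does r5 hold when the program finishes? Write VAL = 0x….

0: ✓ CMP  NZCV=1010
1: ✓ MOVNE  r3←0x93
2: · MOVGE
3: · ADDGE
4: ✓ CMP  NZCV=0011
5: ✓ SUBLE  r0←0x34
6: · MOVGE
7: · MOVEQ
8: ✓ CMP  NZCV=1010
9: · ADDGT
10: ✓ ADDVC  r4←0x7d
11: ✓ SUBHI  r4←0x25

VAL = 0xec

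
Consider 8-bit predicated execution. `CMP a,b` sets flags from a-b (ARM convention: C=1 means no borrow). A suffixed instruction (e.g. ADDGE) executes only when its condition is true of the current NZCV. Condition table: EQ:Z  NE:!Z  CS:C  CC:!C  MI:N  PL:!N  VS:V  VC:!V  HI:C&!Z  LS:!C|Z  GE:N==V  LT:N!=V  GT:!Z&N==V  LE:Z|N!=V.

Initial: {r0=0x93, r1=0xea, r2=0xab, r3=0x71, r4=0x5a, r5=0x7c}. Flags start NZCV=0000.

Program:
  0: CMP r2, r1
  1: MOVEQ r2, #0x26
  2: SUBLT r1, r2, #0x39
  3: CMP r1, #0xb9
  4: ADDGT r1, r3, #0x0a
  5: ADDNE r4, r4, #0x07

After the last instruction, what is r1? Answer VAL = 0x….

0: ✓ CMP  NZCV=1000
1: · MOVEQ
2: ✓ SUBLT  r1←0x72
3: ✓ CMP  NZCV=1001
4: ✓ ADDGT  r1←0x7b
5: ✓ ADDNE  r4←0x61

VAL = 0x7b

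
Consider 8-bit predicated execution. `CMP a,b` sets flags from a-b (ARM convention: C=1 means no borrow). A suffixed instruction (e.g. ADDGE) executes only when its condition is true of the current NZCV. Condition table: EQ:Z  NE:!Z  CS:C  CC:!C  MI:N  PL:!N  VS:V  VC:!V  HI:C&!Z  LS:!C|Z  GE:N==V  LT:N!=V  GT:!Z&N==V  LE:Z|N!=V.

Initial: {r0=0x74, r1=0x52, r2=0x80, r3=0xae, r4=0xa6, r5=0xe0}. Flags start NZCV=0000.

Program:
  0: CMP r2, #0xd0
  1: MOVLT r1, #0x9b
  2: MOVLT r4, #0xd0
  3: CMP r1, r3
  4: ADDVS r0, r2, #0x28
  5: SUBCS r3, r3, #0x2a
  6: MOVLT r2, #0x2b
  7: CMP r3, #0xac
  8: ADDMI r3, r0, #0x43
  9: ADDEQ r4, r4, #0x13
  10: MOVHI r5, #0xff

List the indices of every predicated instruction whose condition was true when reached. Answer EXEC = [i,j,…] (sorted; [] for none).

EXEC = [1,2,6,10]

[0] flags=1000 → (cmp)
[1] flags=1000 LT?T → r1=0x9b
[2] flags=1000 LT?T → r4=0xd0
[3] flags=1000 → (cmp)
[4] flags=1000 VS?F → skip
[5] flags=1000 CS?F → skip
[6] flags=1000 LT?T → r2=0x2b
[7] flags=0010 → (cmp)
[8] flags=0010 MI?F → skip
[9] flags=0010 EQ?F → skip
[10] flags=0010 HI?T → r5=0xff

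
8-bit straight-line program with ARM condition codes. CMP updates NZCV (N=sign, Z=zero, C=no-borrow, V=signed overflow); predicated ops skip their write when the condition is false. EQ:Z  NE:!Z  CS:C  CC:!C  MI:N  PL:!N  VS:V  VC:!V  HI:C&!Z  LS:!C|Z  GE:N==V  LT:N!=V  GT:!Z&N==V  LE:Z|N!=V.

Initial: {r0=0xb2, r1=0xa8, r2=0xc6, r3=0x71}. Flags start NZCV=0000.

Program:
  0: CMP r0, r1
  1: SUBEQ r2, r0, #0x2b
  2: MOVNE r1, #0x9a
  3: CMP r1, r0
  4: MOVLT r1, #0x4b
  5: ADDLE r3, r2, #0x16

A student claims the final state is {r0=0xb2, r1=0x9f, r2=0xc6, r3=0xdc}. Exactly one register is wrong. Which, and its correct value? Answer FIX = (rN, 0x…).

0: ✓ CMP  NZCV=0010
1: · SUBEQ
2: ✓ MOVNE  r1←0x9a
3: ✓ CMP  NZCV=1000
4: ✓ MOVLT  r1←0x4b
5: ✓ ADDLE  r3←0xdc

FIX = (r1, 0x4b)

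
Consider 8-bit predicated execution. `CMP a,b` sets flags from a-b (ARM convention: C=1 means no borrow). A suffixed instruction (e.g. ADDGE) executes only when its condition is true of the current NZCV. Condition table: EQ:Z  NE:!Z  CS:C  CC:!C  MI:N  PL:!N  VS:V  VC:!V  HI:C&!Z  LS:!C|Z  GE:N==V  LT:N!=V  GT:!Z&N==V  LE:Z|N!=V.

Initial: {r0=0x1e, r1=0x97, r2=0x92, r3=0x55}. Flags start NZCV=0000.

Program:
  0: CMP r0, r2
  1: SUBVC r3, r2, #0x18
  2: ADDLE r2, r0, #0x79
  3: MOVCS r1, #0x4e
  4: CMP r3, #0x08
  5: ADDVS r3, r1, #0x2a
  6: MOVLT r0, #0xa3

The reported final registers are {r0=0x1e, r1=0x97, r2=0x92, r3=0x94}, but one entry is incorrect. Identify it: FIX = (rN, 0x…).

FIX = (r3, 0x55)

[0] flags=1001 → (cmp)
[1] flags=1001 VC?F → skip
[2] flags=1001 LE?F → skip
[3] flags=1001 CS?F → skip
[4] flags=0010 → (cmp)
[5] flags=0010 VS?F → skip
[6] flags=0010 LT?F → skip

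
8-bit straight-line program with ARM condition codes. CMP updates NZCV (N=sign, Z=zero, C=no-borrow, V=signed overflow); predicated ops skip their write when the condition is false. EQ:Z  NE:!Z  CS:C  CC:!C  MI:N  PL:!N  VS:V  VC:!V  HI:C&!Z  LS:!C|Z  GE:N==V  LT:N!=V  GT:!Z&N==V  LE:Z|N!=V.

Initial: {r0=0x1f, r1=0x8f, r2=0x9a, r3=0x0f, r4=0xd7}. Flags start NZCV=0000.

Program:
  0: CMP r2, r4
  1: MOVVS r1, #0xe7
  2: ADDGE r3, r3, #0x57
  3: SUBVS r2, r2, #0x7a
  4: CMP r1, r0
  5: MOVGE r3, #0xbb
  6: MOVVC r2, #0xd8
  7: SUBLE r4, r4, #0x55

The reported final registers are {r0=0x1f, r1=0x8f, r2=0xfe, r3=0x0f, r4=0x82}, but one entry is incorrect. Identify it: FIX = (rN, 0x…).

[0] flags=1000 → (cmp)
[1] flags=1000 VS?F → skip
[2] flags=1000 GE?F → skip
[3] flags=1000 VS?F → skip
[4] flags=0011 → (cmp)
[5] flags=0011 GE?F → skip
[6] flags=0011 VC?F → skip
[7] flags=0011 LE?T → r4=0x82

FIX = (r2, 0x9a)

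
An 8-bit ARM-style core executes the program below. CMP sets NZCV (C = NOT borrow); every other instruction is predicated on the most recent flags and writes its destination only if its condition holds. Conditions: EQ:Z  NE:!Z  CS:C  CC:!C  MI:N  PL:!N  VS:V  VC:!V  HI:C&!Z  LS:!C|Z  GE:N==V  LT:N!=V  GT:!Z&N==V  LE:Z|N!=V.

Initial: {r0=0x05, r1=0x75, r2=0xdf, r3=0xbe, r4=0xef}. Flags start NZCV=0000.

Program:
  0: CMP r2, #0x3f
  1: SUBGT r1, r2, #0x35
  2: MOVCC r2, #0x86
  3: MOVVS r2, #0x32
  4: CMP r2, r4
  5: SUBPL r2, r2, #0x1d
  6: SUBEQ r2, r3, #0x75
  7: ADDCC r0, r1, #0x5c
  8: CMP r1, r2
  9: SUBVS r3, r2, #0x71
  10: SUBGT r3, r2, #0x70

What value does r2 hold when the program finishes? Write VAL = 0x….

0: ✓ CMP  NZCV=1010
1: · SUBGT
2: · MOVCC
3: · MOVVS
4: ✓ CMP  NZCV=1000
5: · SUBPL
6: · SUBEQ
7: ✓ ADDCC  r0←0xd1
8: ✓ CMP  NZCV=1001
9: ✓ SUBVS  r3←0x6e
10: ✓ SUBGT  r3←0x6f

VAL = 0xdf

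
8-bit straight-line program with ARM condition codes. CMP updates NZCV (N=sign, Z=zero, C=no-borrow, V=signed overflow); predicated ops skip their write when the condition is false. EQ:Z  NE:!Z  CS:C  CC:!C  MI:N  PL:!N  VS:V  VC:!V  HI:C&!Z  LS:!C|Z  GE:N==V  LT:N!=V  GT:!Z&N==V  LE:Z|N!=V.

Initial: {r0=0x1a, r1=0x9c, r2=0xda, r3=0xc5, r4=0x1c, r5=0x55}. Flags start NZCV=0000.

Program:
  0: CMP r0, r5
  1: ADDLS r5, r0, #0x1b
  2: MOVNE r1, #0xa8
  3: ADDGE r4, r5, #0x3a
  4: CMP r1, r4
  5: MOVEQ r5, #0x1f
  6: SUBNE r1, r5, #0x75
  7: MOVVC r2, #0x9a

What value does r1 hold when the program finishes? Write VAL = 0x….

VAL = 0xc0

0: ✓ CMP  NZCV=1000
1: ✓ ADDLS  r5←0x35
2: ✓ MOVNE  r1←0xa8
3: · ADDGE
4: ✓ CMP  NZCV=1010
5: · MOVEQ
6: ✓ SUBNE  r1←0xc0
7: ✓ MOVVC  r2←0x9a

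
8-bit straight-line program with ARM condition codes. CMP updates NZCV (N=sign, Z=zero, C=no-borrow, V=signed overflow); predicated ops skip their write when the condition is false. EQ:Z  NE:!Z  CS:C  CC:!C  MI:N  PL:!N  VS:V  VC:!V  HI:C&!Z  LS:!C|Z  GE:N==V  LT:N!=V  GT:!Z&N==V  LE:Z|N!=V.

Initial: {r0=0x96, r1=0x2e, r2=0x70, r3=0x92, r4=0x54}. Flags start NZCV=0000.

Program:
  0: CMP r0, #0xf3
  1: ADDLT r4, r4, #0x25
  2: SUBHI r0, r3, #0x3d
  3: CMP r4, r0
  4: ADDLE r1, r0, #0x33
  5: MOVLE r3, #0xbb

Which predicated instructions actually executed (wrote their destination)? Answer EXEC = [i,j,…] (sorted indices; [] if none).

EXEC = [1]

[0] flags=1000 → (cmp)
[1] flags=1000 LT?T → r4=0x79
[2] flags=1000 HI?F → skip
[3] flags=1001 → (cmp)
[4] flags=1001 LE?F → skip
[5] flags=1001 LE?F → skip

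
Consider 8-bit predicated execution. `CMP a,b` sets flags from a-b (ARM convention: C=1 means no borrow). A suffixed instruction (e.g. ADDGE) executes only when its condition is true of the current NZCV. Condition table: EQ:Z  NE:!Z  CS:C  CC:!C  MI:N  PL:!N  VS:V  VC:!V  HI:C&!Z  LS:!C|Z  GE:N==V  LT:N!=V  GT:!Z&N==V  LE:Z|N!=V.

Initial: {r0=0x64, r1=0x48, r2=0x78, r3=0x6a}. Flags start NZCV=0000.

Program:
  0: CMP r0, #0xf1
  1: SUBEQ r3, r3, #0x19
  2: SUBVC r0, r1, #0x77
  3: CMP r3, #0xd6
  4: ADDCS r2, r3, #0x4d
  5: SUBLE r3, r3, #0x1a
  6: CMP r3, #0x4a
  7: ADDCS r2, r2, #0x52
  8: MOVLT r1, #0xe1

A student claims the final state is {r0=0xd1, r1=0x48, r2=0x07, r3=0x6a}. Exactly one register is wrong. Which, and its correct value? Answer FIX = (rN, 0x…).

FIX = (r2, 0xca)

[0] flags=0000 → (cmp)
[1] flags=0000 EQ?F → skip
[2] flags=0000 VC?T → r0=0xd1
[3] flags=1001 → (cmp)
[4] flags=1001 CS?F → skip
[5] flags=1001 LE?F → skip
[6] flags=0010 → (cmp)
[7] flags=0010 CS?T → r2=0xca
[8] flags=0010 LT?F → skip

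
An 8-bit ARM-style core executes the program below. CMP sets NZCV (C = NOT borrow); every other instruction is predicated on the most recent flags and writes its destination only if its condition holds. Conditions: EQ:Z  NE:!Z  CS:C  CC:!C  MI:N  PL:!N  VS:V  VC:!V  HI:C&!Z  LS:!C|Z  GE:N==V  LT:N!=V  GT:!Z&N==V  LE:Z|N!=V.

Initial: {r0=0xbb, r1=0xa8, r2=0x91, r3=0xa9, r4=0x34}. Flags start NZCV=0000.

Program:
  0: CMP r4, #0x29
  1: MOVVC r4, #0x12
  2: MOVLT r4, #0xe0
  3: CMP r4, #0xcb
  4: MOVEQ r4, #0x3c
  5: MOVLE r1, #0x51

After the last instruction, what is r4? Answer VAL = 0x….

[0] flags=0010 → (cmp)
[1] flags=0010 VC?T → r4=0x12
[2] flags=0010 LT?F → skip
[3] flags=0000 → (cmp)
[4] flags=0000 EQ?F → skip
[5] flags=0000 LE?F → skip

VAL = 0x12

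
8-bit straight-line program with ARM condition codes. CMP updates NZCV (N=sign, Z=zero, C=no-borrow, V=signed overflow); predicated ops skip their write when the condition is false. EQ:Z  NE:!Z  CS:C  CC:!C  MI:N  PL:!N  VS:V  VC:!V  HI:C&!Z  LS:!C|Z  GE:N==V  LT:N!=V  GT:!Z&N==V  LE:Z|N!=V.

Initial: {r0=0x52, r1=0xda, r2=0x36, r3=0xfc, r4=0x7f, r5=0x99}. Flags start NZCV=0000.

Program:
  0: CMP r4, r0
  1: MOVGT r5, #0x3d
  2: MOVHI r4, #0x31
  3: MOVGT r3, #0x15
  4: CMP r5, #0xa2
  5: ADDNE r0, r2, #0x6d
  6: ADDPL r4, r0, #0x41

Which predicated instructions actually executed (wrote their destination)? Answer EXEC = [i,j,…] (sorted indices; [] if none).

EXEC = [1,2,3,5]

0: ✓ CMP  NZCV=0010
1: ✓ MOVGT  r5←0x3d
2: ✓ MOVHI  r4←0x31
3: ✓ MOVGT  r3←0x15
4: ✓ CMP  NZCV=1001
5: ✓ ADDNE  r0←0xa3
6: · ADDPL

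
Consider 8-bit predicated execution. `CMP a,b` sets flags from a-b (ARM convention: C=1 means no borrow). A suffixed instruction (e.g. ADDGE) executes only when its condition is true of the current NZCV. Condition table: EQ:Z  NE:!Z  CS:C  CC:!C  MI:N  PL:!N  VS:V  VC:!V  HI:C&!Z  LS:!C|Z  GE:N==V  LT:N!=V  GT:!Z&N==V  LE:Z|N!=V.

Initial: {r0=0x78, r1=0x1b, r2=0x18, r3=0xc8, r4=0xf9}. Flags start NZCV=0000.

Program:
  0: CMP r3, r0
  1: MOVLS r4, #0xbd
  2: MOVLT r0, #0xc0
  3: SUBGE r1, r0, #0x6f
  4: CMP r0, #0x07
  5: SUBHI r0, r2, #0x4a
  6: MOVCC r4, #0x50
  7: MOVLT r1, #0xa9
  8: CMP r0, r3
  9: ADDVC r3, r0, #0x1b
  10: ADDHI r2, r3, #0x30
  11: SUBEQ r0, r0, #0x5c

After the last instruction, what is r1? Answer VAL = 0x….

[0] flags=0011 → (cmp)
[1] flags=0011 LS?F → skip
[2] flags=0011 LT?T → r0=0xc0
[3] flags=0011 GE?F → skip
[4] flags=1010 → (cmp)
[5] flags=1010 HI?T → r0=0xce
[6] flags=1010 CC?F → skip
[7] flags=1010 LT?T → r1=0xa9
[8] flags=0010 → (cmp)
[9] flags=0010 VC?T → r3=0xe9
[10] flags=0010 HI?T → r2=0x19
[11] flags=0010 EQ?F → skip

VAL = 0xa9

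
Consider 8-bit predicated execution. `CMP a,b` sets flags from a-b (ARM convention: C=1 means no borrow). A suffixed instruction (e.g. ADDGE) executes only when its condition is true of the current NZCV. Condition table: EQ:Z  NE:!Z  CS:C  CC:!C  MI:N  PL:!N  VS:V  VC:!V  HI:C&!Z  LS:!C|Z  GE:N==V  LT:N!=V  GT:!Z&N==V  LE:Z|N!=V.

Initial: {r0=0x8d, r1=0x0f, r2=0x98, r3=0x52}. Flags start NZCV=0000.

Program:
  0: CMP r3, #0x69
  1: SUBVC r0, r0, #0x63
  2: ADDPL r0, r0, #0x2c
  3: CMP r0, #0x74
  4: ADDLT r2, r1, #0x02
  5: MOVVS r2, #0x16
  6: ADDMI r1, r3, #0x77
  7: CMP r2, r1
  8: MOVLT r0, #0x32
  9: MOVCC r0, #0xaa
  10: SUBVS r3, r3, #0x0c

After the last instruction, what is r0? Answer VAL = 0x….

VAL = 0xaa

0: ✓ CMP  NZCV=1000
1: ✓ SUBVC  r0←0x2a
2: · ADDPL
3: ✓ CMP  NZCV=1000
4: ✓ ADDLT  r2←0x11
5: · MOVVS
6: ✓ ADDMI  r1←0xc9
7: ✓ CMP  NZCV=0000
8: · MOVLT
9: ✓ MOVCC  r0←0xaa
10: · SUBVS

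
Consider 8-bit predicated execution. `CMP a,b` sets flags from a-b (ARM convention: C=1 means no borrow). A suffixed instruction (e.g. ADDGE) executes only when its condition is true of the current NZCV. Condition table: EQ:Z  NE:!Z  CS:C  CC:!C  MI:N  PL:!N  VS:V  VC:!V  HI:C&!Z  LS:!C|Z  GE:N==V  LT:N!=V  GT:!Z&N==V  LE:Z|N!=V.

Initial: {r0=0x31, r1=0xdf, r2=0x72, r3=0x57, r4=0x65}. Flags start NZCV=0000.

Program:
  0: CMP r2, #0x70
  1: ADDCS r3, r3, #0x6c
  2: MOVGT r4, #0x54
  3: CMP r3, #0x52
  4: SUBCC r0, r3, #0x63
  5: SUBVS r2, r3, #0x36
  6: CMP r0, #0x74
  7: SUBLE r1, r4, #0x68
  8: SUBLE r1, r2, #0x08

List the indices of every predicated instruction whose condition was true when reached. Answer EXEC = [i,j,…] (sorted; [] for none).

EXEC = [1,2,5,7,8]

[0] flags=0010 → (cmp)
[1] flags=0010 CS?T → r3=0xc3
[2] flags=0010 GT?T → r4=0x54
[3] flags=0011 → (cmp)
[4] flags=0011 CC?F → skip
[5] flags=0011 VS?T → r2=0x8d
[6] flags=1000 → (cmp)
[7] flags=1000 LE?T → r1=0xec
[8] flags=1000 LE?T → r1=0x85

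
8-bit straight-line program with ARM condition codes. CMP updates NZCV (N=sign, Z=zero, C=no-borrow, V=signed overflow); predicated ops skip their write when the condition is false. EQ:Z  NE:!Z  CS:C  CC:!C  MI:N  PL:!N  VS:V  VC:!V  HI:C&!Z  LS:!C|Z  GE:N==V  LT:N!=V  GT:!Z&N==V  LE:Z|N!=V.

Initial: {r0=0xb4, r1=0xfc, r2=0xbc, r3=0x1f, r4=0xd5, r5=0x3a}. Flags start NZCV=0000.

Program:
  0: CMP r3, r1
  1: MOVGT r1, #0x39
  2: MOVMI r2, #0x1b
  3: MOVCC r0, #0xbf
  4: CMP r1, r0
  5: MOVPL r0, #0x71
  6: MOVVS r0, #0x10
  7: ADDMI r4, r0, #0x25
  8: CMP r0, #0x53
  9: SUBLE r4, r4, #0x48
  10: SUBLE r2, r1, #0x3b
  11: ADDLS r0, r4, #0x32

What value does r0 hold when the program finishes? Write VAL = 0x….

VAL = 0x71

[0] flags=0000 → (cmp)
[1] flags=0000 GT?T → r1=0x39
[2] flags=0000 MI?F → skip
[3] flags=0000 CC?T → r0=0xbf
[4] flags=0000 → (cmp)
[5] flags=0000 PL?T → r0=0x71
[6] flags=0000 VS?F → skip
[7] flags=0000 MI?F → skip
[8] flags=0010 → (cmp)
[9] flags=0010 LE?F → skip
[10] flags=0010 LE?F → skip
[11] flags=0010 LS?F → skip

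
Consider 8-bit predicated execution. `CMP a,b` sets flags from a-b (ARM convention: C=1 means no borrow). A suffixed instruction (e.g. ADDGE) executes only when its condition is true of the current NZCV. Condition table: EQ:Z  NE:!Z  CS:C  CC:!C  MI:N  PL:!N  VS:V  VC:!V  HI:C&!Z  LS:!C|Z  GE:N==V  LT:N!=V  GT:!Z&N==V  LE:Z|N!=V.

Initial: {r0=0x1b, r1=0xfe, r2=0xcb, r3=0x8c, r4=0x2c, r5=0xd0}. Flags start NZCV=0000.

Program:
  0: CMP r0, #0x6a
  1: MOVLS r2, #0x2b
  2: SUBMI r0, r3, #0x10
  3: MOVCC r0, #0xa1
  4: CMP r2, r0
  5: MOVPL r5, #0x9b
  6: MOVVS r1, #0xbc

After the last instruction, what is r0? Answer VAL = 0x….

VAL = 0xa1

0: ✓ CMP  NZCV=1000
1: ✓ MOVLS  r2←0x2b
2: ✓ SUBMI  r0←0x7c
3: ✓ MOVCC  r0←0xa1
4: ✓ CMP  NZCV=1001
5: · MOVPL
6: ✓ MOVVS  r1←0xbc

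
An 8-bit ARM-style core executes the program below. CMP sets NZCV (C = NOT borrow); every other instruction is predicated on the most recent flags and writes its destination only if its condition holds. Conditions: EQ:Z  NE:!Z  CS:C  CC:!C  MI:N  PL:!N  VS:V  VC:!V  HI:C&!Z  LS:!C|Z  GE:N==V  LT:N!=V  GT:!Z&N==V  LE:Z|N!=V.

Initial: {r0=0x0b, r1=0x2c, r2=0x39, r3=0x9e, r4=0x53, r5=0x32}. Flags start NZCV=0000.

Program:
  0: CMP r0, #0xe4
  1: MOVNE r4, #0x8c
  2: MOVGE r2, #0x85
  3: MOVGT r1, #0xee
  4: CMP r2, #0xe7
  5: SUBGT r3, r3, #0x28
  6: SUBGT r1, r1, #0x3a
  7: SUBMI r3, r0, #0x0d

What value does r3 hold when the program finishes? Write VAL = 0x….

VAL = 0xfe

0: ✓ CMP  NZCV=0000
1: ✓ MOVNE  r4←0x8c
2: ✓ MOVGE  r2←0x85
3: ✓ MOVGT  r1←0xee
4: ✓ CMP  NZCV=1000
5: · SUBGT
6: · SUBGT
7: ✓ SUBMI  r3←0xfe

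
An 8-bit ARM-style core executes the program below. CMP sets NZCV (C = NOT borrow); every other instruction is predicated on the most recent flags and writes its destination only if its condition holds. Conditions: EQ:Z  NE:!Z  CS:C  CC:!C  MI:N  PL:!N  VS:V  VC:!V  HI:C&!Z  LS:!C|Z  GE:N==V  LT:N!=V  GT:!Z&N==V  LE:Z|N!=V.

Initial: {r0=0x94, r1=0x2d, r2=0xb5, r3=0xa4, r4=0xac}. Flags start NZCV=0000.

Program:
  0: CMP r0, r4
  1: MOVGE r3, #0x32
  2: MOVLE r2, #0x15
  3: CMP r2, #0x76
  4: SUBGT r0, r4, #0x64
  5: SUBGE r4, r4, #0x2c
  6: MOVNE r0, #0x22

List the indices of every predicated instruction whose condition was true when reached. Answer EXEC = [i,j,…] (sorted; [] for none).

EXEC = [2,6]

0: ✓ CMP  NZCV=1000
1: · MOVGE
2: ✓ MOVLE  r2←0x15
3: ✓ CMP  NZCV=1000
4: · SUBGT
5: · SUBGE
6: ✓ MOVNE  r0←0x22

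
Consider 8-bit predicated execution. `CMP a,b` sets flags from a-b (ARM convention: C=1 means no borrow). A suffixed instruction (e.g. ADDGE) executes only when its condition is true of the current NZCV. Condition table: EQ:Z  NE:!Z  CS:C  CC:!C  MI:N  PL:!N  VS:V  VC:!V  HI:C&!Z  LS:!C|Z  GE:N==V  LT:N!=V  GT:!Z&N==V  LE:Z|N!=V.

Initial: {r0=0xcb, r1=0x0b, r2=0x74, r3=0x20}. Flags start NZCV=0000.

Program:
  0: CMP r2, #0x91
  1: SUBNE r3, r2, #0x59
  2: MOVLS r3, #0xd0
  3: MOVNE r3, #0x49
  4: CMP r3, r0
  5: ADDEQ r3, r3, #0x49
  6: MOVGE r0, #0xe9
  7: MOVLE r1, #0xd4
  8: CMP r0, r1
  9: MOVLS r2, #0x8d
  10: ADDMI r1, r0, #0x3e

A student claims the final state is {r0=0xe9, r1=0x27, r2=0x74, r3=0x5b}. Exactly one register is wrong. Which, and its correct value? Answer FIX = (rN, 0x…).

FIX = (r3, 0x49)

[0] flags=1001 → (cmp)
[1] flags=1001 NE?T → r3=0x1b
[2] flags=1001 LS?T → r3=0xd0
[3] flags=1001 NE?T → r3=0x49
[4] flags=0000 → (cmp)
[5] flags=0000 EQ?F → skip
[6] flags=0000 GE?T → r0=0xe9
[7] flags=0000 LE?F → skip
[8] flags=1010 → (cmp)
[9] flags=1010 LS?F → skip
[10] flags=1010 MI?T → r1=0x27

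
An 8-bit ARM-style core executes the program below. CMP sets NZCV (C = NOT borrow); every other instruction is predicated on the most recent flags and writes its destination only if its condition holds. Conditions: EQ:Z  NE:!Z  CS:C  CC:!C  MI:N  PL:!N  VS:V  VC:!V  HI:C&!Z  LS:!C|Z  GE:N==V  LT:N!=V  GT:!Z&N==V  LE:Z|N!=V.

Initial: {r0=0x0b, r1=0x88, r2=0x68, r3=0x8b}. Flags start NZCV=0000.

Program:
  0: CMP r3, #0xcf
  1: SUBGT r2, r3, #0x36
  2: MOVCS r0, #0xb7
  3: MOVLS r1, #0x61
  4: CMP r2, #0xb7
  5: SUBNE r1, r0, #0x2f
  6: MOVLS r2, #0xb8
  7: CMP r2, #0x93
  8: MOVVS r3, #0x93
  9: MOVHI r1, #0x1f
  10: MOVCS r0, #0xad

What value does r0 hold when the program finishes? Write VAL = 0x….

0: ✓ CMP  NZCV=1000
1: · SUBGT
2: · MOVCS
3: ✓ MOVLS  r1←0x61
4: ✓ CMP  NZCV=1001
5: ✓ SUBNE  r1←0xdc
6: ✓ MOVLS  r2←0xb8
7: ✓ CMP  NZCV=0010
8: · MOVVS
9: ✓ MOVHI  r1←0x1f
10: ✓ MOVCS  r0←0xad

VAL = 0xad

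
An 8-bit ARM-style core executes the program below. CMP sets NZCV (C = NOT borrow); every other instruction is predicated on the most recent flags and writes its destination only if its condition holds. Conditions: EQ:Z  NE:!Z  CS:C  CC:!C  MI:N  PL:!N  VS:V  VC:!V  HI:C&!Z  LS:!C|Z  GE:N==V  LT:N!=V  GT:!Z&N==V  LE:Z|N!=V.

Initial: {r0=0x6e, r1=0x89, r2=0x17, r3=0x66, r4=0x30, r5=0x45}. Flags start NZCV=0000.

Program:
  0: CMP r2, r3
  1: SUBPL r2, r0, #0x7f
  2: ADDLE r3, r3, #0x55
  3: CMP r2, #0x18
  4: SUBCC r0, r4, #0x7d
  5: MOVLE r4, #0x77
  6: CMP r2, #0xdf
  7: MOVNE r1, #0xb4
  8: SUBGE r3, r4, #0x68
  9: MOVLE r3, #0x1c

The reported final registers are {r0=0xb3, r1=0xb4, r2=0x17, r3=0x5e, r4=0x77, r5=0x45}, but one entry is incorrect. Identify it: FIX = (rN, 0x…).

0: ✓ CMP  NZCV=1000
1: · SUBPL
2: ✓ ADDLE  r3←0xbb
3: ✓ CMP  NZCV=1000
4: ✓ SUBCC  r0←0xb3
5: ✓ MOVLE  r4←0x77
6: ✓ CMP  NZCV=0000
7: ✓ MOVNE  r1←0xb4
8: ✓ SUBGE  r3←0x0f
9: · MOVLE

FIX = (r3, 0x0f)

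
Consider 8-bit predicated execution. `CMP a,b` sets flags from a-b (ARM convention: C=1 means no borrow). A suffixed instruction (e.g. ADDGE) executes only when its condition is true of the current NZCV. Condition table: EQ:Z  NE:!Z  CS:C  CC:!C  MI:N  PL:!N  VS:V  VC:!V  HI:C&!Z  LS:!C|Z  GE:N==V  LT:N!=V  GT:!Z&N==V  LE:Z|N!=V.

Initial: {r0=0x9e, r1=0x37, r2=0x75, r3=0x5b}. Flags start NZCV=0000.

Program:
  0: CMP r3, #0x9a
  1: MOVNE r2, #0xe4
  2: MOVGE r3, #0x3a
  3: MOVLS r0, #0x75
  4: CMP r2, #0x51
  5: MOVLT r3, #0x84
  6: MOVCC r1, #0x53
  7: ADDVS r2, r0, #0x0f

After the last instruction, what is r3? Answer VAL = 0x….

[0] flags=1001 → (cmp)
[1] flags=1001 NE?T → r2=0xe4
[2] flags=1001 GE?T → r3=0x3a
[3] flags=1001 LS?T → r0=0x75
[4] flags=1010 → (cmp)
[5] flags=1010 LT?T → r3=0x84
[6] flags=1010 CC?F → skip
[7] flags=1010 VS?F → skip

VAL = 0x84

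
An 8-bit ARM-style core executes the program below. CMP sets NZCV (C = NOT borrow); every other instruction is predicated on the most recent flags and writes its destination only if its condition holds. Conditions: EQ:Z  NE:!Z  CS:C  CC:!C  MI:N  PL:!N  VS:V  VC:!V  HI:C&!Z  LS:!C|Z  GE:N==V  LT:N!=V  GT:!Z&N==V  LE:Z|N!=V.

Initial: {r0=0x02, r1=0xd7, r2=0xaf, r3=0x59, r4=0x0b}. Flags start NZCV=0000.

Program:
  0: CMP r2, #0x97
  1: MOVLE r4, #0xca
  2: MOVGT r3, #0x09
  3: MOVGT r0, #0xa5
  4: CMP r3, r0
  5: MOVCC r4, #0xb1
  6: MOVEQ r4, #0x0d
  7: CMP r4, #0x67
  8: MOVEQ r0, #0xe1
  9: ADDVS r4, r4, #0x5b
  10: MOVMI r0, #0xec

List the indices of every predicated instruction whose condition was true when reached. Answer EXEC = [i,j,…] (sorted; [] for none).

EXEC = [2,3,5,9]

0: ✓ CMP  NZCV=0010
1: · MOVLE
2: ✓ MOVGT  r3←0x09
3: ✓ MOVGT  r0←0xa5
4: ✓ CMP  NZCV=0000
5: ✓ MOVCC  r4←0xb1
6: · MOVEQ
7: ✓ CMP  NZCV=0011
8: · MOVEQ
9: ✓ ADDVS  r4←0x0c
10: · MOVMI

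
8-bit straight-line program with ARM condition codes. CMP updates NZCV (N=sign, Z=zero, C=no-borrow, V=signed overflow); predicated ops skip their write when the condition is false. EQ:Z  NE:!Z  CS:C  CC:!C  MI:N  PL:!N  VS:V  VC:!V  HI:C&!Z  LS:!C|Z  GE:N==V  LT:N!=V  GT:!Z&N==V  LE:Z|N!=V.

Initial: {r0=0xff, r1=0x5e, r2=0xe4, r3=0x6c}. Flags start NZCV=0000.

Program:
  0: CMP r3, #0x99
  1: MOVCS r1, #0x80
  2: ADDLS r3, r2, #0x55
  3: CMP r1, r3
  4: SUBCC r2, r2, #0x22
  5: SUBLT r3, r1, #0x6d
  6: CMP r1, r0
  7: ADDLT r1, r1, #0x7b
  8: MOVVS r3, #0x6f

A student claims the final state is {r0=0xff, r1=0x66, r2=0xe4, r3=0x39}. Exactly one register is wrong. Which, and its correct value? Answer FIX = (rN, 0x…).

FIX = (r1, 0x5e)

[0] flags=1001 → (cmp)
[1] flags=1001 CS?F → skip
[2] flags=1001 LS?T → r3=0x39
[3] flags=0010 → (cmp)
[4] flags=0010 CC?F → skip
[5] flags=0010 LT?F → skip
[6] flags=0000 → (cmp)
[7] flags=0000 LT?F → skip
[8] flags=0000 VS?F → skip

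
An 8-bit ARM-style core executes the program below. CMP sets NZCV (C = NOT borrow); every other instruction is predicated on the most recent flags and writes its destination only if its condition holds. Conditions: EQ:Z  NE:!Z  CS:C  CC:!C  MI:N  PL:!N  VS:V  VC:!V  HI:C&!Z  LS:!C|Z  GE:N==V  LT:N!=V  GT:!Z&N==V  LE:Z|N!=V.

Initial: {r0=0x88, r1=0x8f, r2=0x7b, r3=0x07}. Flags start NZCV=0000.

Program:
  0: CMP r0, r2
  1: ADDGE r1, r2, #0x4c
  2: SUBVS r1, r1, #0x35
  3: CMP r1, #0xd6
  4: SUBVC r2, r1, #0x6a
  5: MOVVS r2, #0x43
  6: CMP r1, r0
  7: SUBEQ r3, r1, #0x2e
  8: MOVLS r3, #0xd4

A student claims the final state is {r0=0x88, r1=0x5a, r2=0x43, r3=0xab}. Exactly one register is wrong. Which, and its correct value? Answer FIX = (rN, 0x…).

[0] flags=0011 → (cmp)
[1] flags=0011 GE?F → skip
[2] flags=0011 VS?T → r1=0x5a
[3] flags=1001 → (cmp)
[4] flags=1001 VC?F → skip
[5] flags=1001 VS?T → r2=0x43
[6] flags=1001 → (cmp)
[7] flags=1001 EQ?F → skip
[8] flags=1001 LS?T → r3=0xd4

FIX = (r3, 0xd4)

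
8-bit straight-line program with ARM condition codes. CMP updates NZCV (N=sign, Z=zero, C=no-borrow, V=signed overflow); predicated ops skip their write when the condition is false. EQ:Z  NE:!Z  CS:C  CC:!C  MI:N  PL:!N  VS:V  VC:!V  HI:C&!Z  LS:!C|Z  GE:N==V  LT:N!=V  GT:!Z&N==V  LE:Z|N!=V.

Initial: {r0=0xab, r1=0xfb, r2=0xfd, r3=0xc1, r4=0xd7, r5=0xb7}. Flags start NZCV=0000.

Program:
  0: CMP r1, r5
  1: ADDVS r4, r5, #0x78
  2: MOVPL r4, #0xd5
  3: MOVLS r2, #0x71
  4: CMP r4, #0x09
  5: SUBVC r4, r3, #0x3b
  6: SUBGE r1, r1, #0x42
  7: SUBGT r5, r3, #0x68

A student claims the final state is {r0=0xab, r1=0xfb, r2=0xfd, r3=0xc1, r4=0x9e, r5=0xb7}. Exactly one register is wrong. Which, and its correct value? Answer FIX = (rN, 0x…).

FIX = (r4, 0x86)

[0] flags=0010 → (cmp)
[1] flags=0010 VS?F → skip
[2] flags=0010 PL?T → r4=0xd5
[3] flags=0010 LS?F → skip
[4] flags=1010 → (cmp)
[5] flags=1010 VC?T → r4=0x86
[6] flags=1010 GE?F → skip
[7] flags=1010 GT?F → skip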